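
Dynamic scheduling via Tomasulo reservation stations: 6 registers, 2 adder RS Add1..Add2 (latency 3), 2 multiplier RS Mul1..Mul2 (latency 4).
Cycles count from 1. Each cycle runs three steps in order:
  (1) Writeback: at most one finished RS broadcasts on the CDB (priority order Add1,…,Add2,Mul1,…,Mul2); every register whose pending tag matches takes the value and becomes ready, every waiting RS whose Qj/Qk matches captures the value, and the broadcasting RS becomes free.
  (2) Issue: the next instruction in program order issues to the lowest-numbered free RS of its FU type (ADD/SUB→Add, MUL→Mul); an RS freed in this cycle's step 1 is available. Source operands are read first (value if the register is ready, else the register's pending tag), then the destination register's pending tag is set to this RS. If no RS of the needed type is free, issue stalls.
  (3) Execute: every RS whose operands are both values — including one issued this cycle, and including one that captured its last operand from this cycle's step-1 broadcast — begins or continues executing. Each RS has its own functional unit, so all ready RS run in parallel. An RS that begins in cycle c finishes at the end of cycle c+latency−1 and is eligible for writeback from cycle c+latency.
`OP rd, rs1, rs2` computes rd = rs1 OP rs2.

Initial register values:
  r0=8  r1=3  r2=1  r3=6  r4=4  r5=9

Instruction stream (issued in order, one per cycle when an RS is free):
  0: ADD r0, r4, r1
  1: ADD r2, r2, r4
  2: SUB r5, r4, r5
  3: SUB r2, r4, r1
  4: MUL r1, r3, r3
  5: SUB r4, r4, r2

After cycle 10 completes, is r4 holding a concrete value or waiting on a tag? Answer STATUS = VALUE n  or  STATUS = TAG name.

STATUS = TAG Add1

  c1: issue ADD r0<-Add1  regs: r0:Add1,r1:3,r2:1,r3:6,r4:4,r5:9
  c2: issue ADD r2<-Add2  regs: r0:Add1,r1:3,r2:Add2,r3:6,r4:4,r5:9
  c3: stall  regs: r0:Add1,r1:3,r2:Add2,r3:6,r4:4,r5:9
  c4: CDB Add1=7; issue SUB r5<-Add1  regs: r0:7,r1:3,r2:Add2,r3:6,r4:4,r5:Add1
  c5: CDB Add2=5; issue SUB r2<-Add2  regs: r0:7,r1:3,r2:Add2,r3:6,r4:4,r5:Add1
  c6: issue MUL r1<-Mul1  regs: r0:7,r1:Mul1,r2:Add2,r3:6,r4:4,r5:Add1
  c7: CDB Add1=-5; issue SUB r4<-Add1  regs: r0:7,r1:Mul1,r2:Add2,r3:6,r4:Add1,r5:-5
  c8: CDB Add2=1  regs: r0:7,r1:Mul1,r2:1,r3:6,r4:Add1,r5:-5
  c9: -  regs: r0:7,r1:Mul1,r2:1,r3:6,r4:Add1,r5:-5
  c10: CDB Mul1=36  regs: r0:7,r1:36,r2:1,r3:6,r4:Add1,r5:-5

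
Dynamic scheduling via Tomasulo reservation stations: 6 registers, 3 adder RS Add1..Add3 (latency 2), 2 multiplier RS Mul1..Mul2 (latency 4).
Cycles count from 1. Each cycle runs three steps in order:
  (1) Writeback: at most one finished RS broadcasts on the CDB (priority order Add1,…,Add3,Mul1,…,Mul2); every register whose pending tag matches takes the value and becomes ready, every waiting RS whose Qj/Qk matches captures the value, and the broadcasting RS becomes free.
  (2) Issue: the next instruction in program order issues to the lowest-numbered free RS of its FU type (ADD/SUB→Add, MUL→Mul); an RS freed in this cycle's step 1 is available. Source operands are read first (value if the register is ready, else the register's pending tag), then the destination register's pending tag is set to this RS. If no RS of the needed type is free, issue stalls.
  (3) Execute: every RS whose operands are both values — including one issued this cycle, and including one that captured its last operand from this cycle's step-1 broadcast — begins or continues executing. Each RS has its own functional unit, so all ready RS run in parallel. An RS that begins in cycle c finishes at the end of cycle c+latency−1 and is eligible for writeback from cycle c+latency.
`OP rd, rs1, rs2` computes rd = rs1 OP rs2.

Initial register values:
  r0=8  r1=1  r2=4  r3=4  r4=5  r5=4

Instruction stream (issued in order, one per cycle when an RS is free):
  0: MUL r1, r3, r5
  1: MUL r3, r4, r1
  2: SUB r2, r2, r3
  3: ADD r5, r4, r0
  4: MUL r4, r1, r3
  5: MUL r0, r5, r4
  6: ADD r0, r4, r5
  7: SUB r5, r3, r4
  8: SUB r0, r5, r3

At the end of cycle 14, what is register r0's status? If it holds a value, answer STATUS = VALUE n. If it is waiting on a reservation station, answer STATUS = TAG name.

STATUS = TAG Add3

cycle 1: issue MUL r1<-Mul1 // r0:8,r1:Mul1,r2:4,r3:4,r4:5,r5:4
cycle 2: issue MUL r3<-Mul2 // r0:8,r1:Mul1,r2:4,r3:Mul2,r4:5,r5:4
cycle 3: issue SUB r2<-Add1 // r0:8,r1:Mul1,r2:Add1,r3:Mul2,r4:5,r5:4
cycle 4: issue ADD r5<-Add2 // r0:8,r1:Mul1,r2:Add1,r3:Mul2,r4:5,r5:Add2
cycle 5: CDB Mul1=16; issue MUL r4<-Mul1 // r0:8,r1:16,r2:Add1,r3:Mul2,r4:Mul1,r5:Add2
cycle 6: CDB Add2=13; stall // r0:8,r1:16,r2:Add1,r3:Mul2,r4:Mul1,r5:13
cycle 7: stall // r0:8,r1:16,r2:Add1,r3:Mul2,r4:Mul1,r5:13
cycle 8: stall // r0:8,r1:16,r2:Add1,r3:Mul2,r4:Mul1,r5:13
cycle 9: CDB Mul2=80; issue MUL r0<-Mul2 // r0:Mul2,r1:16,r2:Add1,r3:80,r4:Mul1,r5:13
cycle 10: issue ADD r0<-Add2 // r0:Add2,r1:16,r2:Add1,r3:80,r4:Mul1,r5:13
cycle 11: CDB Add1=-76; issue SUB r5<-Add1 // r0:Add2,r1:16,r2:-76,r3:80,r4:Mul1,r5:Add1
cycle 12: issue SUB r0<-Add3 // r0:Add3,r1:16,r2:-76,r3:80,r4:Mul1,r5:Add1
cycle 13: CDB Mul1=1280 // r0:Add3,r1:16,r2:-76,r3:80,r4:1280,r5:Add1
cycle 14: - // r0:Add3,r1:16,r2:-76,r3:80,r4:1280,r5:Add1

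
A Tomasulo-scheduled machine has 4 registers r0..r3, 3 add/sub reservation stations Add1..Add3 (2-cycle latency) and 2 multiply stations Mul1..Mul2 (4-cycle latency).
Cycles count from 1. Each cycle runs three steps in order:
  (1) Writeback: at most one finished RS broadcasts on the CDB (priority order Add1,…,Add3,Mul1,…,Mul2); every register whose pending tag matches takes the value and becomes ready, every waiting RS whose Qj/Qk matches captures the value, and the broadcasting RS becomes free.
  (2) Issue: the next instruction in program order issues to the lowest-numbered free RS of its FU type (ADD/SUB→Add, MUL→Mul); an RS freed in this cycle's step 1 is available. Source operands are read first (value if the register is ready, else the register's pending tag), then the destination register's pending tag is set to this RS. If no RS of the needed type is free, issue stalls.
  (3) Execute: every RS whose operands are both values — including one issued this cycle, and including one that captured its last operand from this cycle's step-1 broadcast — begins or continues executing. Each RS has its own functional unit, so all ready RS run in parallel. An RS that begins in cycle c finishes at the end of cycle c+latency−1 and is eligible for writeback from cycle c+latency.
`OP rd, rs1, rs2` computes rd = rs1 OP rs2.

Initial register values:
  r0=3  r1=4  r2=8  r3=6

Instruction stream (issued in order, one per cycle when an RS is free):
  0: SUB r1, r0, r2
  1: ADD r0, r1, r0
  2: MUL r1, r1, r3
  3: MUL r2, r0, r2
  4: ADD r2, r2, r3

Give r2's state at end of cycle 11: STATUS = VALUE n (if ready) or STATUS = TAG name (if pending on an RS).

STATUS = VALUE -10

  c1: issue SUB r1<-Add1  regs: r0:3,r1:Add1,r2:8,r3:6
  c2: issue ADD r0<-Add2  regs: r0:Add2,r1:Add1,r2:8,r3:6
  c3: CDB Add1=-5; issue MUL r1<-Mul1  regs: r0:Add2,r1:Mul1,r2:8,r3:6
  c4: issue MUL r2<-Mul2  regs: r0:Add2,r1:Mul1,r2:Mul2,r3:6
  c5: CDB Add2=-2; issue ADD r2<-Add1  regs: r0:-2,r1:Mul1,r2:Add1,r3:6
  c6: -  regs: r0:-2,r1:Mul1,r2:Add1,r3:6
  c7: CDB Mul1=-30  regs: r0:-2,r1:-30,r2:Add1,r3:6
  c8: -  regs: r0:-2,r1:-30,r2:Add1,r3:6
  c9: CDB Mul2=-16  regs: r0:-2,r1:-30,r2:Add1,r3:6
  c10: -  regs: r0:-2,r1:-30,r2:Add1,r3:6
  c11: CDB Add1=-10  regs: r0:-2,r1:-30,r2:-10,r3:6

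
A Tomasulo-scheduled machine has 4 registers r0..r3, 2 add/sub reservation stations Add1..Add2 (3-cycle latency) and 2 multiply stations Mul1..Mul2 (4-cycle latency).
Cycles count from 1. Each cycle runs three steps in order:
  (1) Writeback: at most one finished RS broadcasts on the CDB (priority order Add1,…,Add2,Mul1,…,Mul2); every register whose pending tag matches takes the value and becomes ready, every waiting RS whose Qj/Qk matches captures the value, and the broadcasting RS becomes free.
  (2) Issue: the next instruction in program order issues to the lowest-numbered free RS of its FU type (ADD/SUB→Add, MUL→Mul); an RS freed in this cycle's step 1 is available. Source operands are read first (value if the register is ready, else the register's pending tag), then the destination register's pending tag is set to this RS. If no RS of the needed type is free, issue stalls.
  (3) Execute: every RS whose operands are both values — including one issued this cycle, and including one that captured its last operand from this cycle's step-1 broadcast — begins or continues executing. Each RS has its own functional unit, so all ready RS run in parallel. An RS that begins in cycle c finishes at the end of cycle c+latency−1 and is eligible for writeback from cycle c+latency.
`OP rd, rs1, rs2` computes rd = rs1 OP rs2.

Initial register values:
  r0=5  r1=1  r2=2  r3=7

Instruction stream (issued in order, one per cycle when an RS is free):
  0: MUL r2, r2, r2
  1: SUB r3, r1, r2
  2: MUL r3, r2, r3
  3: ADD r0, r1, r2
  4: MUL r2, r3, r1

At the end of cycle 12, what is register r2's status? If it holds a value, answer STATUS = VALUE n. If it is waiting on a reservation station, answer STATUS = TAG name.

STATUS = TAG Mul1

  c1: issue MUL r2<-Mul1  regs: r0:5,r1:1,r2:Mul1,r3:7
  c2: issue SUB r3<-Add1  regs: r0:5,r1:1,r2:Mul1,r3:Add1
  c3: issue MUL r3<-Mul2  regs: r0:5,r1:1,r2:Mul1,r3:Mul2
  c4: issue ADD r0<-Add2  regs: r0:Add2,r1:1,r2:Mul1,r3:Mul2
  c5: CDB Mul1=4; issue MUL r2<-Mul1  regs: r0:Add2,r1:1,r2:Mul1,r3:Mul2
  c6: -  regs: r0:Add2,r1:1,r2:Mul1,r3:Mul2
  c7: -  regs: r0:Add2,r1:1,r2:Mul1,r3:Mul2
  c8: CDB Add1=-3  regs: r0:Add2,r1:1,r2:Mul1,r3:Mul2
  c9: CDB Add2=5  regs: r0:5,r1:1,r2:Mul1,r3:Mul2
  c10: -  regs: r0:5,r1:1,r2:Mul1,r3:Mul2
  c11: -  regs: r0:5,r1:1,r2:Mul1,r3:Mul2
  c12: CDB Mul2=-12  regs: r0:5,r1:1,r2:Mul1,r3:-12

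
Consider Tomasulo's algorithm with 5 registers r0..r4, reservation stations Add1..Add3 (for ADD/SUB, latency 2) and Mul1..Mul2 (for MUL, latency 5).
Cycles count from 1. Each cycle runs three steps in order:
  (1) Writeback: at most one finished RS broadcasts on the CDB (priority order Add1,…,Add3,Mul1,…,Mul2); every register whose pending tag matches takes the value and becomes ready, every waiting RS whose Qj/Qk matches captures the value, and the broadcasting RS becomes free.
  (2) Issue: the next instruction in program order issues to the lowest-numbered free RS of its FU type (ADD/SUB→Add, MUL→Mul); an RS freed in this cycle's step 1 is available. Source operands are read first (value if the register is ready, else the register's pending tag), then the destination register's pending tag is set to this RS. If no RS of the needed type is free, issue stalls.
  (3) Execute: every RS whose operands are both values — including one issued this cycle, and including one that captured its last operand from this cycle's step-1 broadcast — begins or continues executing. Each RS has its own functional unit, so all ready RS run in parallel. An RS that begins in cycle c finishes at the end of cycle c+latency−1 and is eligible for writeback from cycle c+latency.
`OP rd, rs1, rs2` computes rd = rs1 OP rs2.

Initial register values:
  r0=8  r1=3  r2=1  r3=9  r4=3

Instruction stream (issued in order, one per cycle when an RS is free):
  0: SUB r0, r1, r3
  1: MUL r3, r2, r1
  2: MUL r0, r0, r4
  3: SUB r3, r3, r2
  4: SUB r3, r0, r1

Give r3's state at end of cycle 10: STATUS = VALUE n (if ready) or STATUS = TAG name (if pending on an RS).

STATUS = VALUE -21

c1: issue SUB r0<-Add1 | r0:Add1,r1:3,r2:1,r3:9,r4:3
c2: issue MUL r3<-Mul1 | r0:Add1,r1:3,r2:1,r3:Mul1,r4:3
c3: CDB Add1=-6; issue MUL r0<-Mul2 | r0:Mul2,r1:3,r2:1,r3:Mul1,r4:3
c4: issue SUB r3<-Add1 | r0:Mul2,r1:3,r2:1,r3:Add1,r4:3
c5: issue SUB r3<-Add2 | r0:Mul2,r1:3,r2:1,r3:Add2,r4:3
c6: - | r0:Mul2,r1:3,r2:1,r3:Add2,r4:3
c7: CDB Mul1=3 | r0:Mul2,r1:3,r2:1,r3:Add2,r4:3
c8: CDB Mul2=-18 | r0:-18,r1:3,r2:1,r3:Add2,r4:3
c9: CDB Add1=2 | r0:-18,r1:3,r2:1,r3:Add2,r4:3
c10: CDB Add2=-21 | r0:-18,r1:3,r2:1,r3:-21,r4:3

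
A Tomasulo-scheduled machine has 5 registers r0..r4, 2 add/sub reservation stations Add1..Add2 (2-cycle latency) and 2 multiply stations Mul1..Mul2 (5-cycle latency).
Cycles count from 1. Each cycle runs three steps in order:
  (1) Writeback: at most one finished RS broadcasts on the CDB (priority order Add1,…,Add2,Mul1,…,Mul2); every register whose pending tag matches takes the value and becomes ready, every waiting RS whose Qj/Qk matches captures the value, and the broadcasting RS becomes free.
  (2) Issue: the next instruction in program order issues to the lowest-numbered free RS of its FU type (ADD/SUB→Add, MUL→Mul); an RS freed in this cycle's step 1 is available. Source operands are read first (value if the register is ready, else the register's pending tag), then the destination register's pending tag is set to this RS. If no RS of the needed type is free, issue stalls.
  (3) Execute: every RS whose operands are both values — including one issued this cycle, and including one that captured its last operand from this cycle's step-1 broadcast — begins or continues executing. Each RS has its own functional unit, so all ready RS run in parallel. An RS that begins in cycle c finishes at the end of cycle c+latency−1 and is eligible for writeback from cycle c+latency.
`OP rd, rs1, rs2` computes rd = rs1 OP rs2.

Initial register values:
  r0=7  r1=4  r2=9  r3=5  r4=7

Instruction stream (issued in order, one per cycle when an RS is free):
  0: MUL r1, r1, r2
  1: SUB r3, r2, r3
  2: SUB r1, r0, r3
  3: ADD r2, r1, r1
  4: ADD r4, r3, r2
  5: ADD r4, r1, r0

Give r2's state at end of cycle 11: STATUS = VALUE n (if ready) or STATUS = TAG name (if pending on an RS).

STATUS = VALUE 6

  c1: issue MUL r1<-Mul1  regs: r0:7,r1:Mul1,r2:9,r3:5,r4:7
  c2: issue SUB r3<-Add1  regs: r0:7,r1:Mul1,r2:9,r3:Add1,r4:7
  c3: issue SUB r1<-Add2  regs: r0:7,r1:Add2,r2:9,r3:Add1,r4:7
  c4: CDB Add1=4; issue ADD r2<-Add1  regs: r0:7,r1:Add2,r2:Add1,r3:4,r4:7
  c5: stall  regs: r0:7,r1:Add2,r2:Add1,r3:4,r4:7
  c6: CDB Add2=3; issue ADD r4<-Add2  regs: r0:7,r1:3,r2:Add1,r3:4,r4:Add2
  c7: CDB Mul1=36; stall  regs: r0:7,r1:3,r2:Add1,r3:4,r4:Add2
  c8: CDB Add1=6; issue ADD r4<-Add1  regs: r0:7,r1:3,r2:6,r3:4,r4:Add1
  c9: -  regs: r0:7,r1:3,r2:6,r3:4,r4:Add1
  c10: CDB Add1=10  regs: r0:7,r1:3,r2:6,r3:4,r4:10
  c11: CDB Add2=10  regs: r0:7,r1:3,r2:6,r3:4,r4:10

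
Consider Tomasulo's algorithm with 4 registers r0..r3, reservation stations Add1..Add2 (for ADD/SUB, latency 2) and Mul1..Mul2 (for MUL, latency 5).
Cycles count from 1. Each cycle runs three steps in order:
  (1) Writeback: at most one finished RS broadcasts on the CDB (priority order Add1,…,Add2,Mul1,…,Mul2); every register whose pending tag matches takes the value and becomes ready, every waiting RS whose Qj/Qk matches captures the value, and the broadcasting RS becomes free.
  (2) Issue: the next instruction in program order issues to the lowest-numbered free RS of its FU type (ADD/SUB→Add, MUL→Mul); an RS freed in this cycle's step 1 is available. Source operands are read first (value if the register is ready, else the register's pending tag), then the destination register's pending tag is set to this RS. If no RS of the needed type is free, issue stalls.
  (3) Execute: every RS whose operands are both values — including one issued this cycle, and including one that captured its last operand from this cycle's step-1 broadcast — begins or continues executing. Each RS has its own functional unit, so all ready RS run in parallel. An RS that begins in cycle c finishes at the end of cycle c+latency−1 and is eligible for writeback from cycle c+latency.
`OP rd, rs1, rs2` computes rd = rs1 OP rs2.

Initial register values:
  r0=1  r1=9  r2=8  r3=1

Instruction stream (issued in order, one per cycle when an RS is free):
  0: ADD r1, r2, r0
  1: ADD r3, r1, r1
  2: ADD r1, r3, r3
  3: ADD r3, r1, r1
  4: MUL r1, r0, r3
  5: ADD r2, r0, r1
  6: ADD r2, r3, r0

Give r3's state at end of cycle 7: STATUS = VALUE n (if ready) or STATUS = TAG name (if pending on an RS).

STATUS = TAG Add2

  c1: issue ADD r1<-Add1  regs: r0:1,r1:Add1,r2:8,r3:1
  c2: issue ADD r3<-Add2  regs: r0:1,r1:Add1,r2:8,r3:Add2
  c3: CDB Add1=9; issue ADD r1<-Add1  regs: r0:1,r1:Add1,r2:8,r3:Add2
  c4: stall  regs: r0:1,r1:Add1,r2:8,r3:Add2
  c5: CDB Add2=18; issue ADD r3<-Add2  regs: r0:1,r1:Add1,r2:8,r3:Add2
  c6: issue MUL r1<-Mul1  regs: r0:1,r1:Mul1,r2:8,r3:Add2
  c7: CDB Add1=36; issue ADD r2<-Add1  regs: r0:1,r1:Mul1,r2:Add1,r3:Add2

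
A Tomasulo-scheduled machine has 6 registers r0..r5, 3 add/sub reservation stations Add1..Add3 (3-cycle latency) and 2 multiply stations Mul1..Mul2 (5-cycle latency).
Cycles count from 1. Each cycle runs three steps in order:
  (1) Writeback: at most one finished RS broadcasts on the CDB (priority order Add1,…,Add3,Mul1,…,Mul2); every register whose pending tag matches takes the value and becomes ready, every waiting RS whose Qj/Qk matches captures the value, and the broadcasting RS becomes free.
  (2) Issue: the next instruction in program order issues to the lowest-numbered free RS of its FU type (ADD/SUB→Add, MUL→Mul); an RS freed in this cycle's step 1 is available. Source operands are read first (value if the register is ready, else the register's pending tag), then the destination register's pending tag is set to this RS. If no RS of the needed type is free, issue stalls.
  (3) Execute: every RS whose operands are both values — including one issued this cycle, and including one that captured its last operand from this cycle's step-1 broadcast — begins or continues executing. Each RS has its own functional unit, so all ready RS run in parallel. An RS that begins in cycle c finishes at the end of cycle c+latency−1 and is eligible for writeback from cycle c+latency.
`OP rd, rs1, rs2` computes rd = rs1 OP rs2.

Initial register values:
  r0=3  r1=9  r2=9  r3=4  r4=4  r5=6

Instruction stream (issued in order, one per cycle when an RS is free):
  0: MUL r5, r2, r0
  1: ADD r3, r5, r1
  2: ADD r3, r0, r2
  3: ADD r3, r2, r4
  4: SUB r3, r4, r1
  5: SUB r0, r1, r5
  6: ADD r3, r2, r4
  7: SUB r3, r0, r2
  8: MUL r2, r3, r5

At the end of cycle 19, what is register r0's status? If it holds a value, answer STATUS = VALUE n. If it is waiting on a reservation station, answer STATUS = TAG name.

cycle 1: issue MUL r5<-Mul1 // r0:3,r1:9,r2:9,r3:4,r4:4,r5:Mul1
cycle 2: issue ADD r3<-Add1 // r0:3,r1:9,r2:9,r3:Add1,r4:4,r5:Mul1
cycle 3: issue ADD r3<-Add2 // r0:3,r1:9,r2:9,r3:Add2,r4:4,r5:Mul1
cycle 4: issue ADD r3<-Add3 // r0:3,r1:9,r2:9,r3:Add3,r4:4,r5:Mul1
cycle 5: stall // r0:3,r1:9,r2:9,r3:Add3,r4:4,r5:Mul1
cycle 6: CDB Add2=12; issue SUB r3<-Add2 // r0:3,r1:9,r2:9,r3:Add2,r4:4,r5:Mul1
cycle 7: CDB Add3=13; issue SUB r0<-Add3 // r0:Add3,r1:9,r2:9,r3:Add2,r4:4,r5:Mul1
cycle 8: CDB Mul1=27; stall // r0:Add3,r1:9,r2:9,r3:Add2,r4:4,r5:27
cycle 9: CDB Add2=-5; issue ADD r3<-Add2 // r0:Add3,r1:9,r2:9,r3:Add2,r4:4,r5:27
cycle 10: stall // r0:Add3,r1:9,r2:9,r3:Add2,r4:4,r5:27
cycle 11: CDB Add1=36; issue SUB r3<-Add1 // r0:Add3,r1:9,r2:9,r3:Add1,r4:4,r5:27
cycle 12: CDB Add2=13; issue MUL r2<-Mul1 // r0:Add3,r1:9,r2:Mul1,r3:Add1,r4:4,r5:27
cycle 13: CDB Add3=-18 // r0:-18,r1:9,r2:Mul1,r3:Add1,r4:4,r5:27
cycle 14: - // r0:-18,r1:9,r2:Mul1,r3:Add1,r4:4,r5:27
cycle 15: - // r0:-18,r1:9,r2:Mul1,r3:Add1,r4:4,r5:27
cycle 16: CDB Add1=-27 // r0:-18,r1:9,r2:Mul1,r3:-27,r4:4,r5:27
cycle 17: - // r0:-18,r1:9,r2:Mul1,r3:-27,r4:4,r5:27
cycle 18: - // r0:-18,r1:9,r2:Mul1,r3:-27,r4:4,r5:27
cycle 19: - // r0:-18,r1:9,r2:Mul1,r3:-27,r4:4,r5:27

STATUS = VALUE -18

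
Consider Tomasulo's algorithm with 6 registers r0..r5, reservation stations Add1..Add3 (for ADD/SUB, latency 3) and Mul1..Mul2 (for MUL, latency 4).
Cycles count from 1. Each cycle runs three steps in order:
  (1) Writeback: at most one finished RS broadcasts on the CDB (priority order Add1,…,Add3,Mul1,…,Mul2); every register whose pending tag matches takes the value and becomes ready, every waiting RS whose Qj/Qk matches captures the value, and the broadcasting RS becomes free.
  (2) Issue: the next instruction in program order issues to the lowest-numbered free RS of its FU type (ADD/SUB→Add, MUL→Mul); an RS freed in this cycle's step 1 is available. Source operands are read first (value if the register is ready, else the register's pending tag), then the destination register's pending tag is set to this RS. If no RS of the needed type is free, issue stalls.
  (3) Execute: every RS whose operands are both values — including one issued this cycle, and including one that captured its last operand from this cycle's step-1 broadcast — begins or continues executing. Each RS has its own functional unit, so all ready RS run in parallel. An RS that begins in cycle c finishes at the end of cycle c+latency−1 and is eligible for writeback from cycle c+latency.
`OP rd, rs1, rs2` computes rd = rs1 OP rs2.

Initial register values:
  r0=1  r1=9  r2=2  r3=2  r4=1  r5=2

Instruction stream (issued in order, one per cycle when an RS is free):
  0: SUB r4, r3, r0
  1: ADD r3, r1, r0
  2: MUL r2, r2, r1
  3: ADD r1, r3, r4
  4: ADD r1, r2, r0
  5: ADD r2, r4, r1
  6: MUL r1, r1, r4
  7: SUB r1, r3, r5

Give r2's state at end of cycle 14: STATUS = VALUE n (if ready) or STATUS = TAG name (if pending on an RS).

cycle 1: issue SUB r4<-Add1 // r0:1,r1:9,r2:2,r3:2,r4:Add1,r5:2
cycle 2: issue ADD r3<-Add2 // r0:1,r1:9,r2:2,r3:Add2,r4:Add1,r5:2
cycle 3: issue MUL r2<-Mul1 // r0:1,r1:9,r2:Mul1,r3:Add2,r4:Add1,r5:2
cycle 4: CDB Add1=1; issue ADD r1<-Add1 // r0:1,r1:Add1,r2:Mul1,r3:Add2,r4:1,r5:2
cycle 5: CDB Add2=10; issue ADD r1<-Add2 // r0:1,r1:Add2,r2:Mul1,r3:10,r4:1,r5:2
cycle 6: issue ADD r2<-Add3 // r0:1,r1:Add2,r2:Add3,r3:10,r4:1,r5:2
cycle 7: CDB Mul1=18; issue MUL r1<-Mul1 // r0:1,r1:Mul1,r2:Add3,r3:10,r4:1,r5:2
cycle 8: CDB Add1=11; issue SUB r1<-Add1 // r0:1,r1:Add1,r2:Add3,r3:10,r4:1,r5:2
cycle 9: - // r0:1,r1:Add1,r2:Add3,r3:10,r4:1,r5:2
cycle 10: CDB Add2=19 // r0:1,r1:Add1,r2:Add3,r3:10,r4:1,r5:2
cycle 11: CDB Add1=8 // r0:1,r1:8,r2:Add3,r3:10,r4:1,r5:2
cycle 12: - // r0:1,r1:8,r2:Add3,r3:10,r4:1,r5:2
cycle 13: CDB Add3=20 // r0:1,r1:8,r2:20,r3:10,r4:1,r5:2
cycle 14: CDB Mul1=19 // r0:1,r1:8,r2:20,r3:10,r4:1,r5:2

STATUS = VALUE 20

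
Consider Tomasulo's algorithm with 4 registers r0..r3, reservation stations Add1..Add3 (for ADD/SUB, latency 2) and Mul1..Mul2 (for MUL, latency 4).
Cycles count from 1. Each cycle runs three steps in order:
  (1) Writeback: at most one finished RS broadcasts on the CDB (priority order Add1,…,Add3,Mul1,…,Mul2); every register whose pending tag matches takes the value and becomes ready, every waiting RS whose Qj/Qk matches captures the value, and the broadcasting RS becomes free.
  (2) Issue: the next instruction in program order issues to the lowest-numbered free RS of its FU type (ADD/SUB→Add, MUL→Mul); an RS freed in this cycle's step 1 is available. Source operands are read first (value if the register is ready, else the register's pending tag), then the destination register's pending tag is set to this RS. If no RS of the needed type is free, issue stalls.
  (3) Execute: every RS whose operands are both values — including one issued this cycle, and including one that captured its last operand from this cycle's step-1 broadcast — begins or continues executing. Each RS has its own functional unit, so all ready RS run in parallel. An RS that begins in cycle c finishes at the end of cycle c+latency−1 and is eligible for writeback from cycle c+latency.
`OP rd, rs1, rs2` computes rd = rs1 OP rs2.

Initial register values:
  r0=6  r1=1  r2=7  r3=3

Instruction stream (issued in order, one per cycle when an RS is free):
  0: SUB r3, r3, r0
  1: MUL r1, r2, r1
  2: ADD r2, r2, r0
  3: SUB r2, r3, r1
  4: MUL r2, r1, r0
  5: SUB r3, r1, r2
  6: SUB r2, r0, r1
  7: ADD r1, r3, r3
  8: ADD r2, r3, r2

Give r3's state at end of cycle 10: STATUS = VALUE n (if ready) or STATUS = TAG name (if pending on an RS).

STATUS = TAG Add1

c1: issue SUB r3<-Add1 | r0:6,r1:1,r2:7,r3:Add1
c2: issue MUL r1<-Mul1 | r0:6,r1:Mul1,r2:7,r3:Add1
c3: CDB Add1=-3; issue ADD r2<-Add1 | r0:6,r1:Mul1,r2:Add1,r3:-3
c4: issue SUB r2<-Add2 | r0:6,r1:Mul1,r2:Add2,r3:-3
c5: CDB Add1=13; issue MUL r2<-Mul2 | r0:6,r1:Mul1,r2:Mul2,r3:-3
c6: CDB Mul1=7; issue SUB r3<-Add1 | r0:6,r1:7,r2:Mul2,r3:Add1
c7: issue SUB r2<-Add3 | r0:6,r1:7,r2:Add3,r3:Add1
c8: CDB Add2=-10; issue ADD r1<-Add2 | r0:6,r1:Add2,r2:Add3,r3:Add1
c9: CDB Add3=-1; issue ADD r2<-Add3 | r0:6,r1:Add2,r2:Add3,r3:Add1
c10: CDB Mul2=42 | r0:6,r1:Add2,r2:Add3,r3:Add1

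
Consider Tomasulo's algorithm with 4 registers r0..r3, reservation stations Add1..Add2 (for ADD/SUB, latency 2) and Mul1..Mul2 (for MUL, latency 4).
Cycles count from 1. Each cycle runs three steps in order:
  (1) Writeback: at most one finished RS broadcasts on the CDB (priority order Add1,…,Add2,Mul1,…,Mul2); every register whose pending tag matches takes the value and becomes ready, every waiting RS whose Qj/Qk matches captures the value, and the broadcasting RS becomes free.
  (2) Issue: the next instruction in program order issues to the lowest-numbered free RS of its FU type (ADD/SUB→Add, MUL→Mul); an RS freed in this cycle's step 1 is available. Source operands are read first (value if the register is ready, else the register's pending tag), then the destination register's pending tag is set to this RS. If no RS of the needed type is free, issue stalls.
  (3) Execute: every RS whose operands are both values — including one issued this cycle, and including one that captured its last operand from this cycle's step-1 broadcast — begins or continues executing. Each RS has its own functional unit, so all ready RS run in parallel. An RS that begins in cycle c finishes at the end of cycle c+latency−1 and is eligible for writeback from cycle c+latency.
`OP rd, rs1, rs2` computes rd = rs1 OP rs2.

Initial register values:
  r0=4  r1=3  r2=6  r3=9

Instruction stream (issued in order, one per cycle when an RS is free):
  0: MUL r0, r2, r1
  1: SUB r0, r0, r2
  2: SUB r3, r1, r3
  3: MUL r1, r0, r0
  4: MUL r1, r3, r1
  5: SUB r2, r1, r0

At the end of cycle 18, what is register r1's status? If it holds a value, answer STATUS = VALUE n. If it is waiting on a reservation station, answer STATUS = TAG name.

STATUS = VALUE -864

cycle 1: issue MUL r0<-Mul1 // r0:Mul1,r1:3,r2:6,r3:9
cycle 2: issue SUB r0<-Add1 // r0:Add1,r1:3,r2:6,r3:9
cycle 3: issue SUB r3<-Add2 // r0:Add1,r1:3,r2:6,r3:Add2
cycle 4: issue MUL r1<-Mul2 // r0:Add1,r1:Mul2,r2:6,r3:Add2
cycle 5: CDB Add2=-6; stall // r0:Add1,r1:Mul2,r2:6,r3:-6
cycle 6: CDB Mul1=18; issue MUL r1<-Mul1 // r0:Add1,r1:Mul1,r2:6,r3:-6
cycle 7: issue SUB r2<-Add2 // r0:Add1,r1:Mul1,r2:Add2,r3:-6
cycle 8: CDB Add1=12 // r0:12,r1:Mul1,r2:Add2,r3:-6
cycle 9: - // r0:12,r1:Mul1,r2:Add2,r3:-6
cycle 10: - // r0:12,r1:Mul1,r2:Add2,r3:-6
cycle 11: - // r0:12,r1:Mul1,r2:Add2,r3:-6
cycle 12: CDB Mul2=144 // r0:12,r1:Mul1,r2:Add2,r3:-6
cycle 13: - // r0:12,r1:Mul1,r2:Add2,r3:-6
cycle 14: - // r0:12,r1:Mul1,r2:Add2,r3:-6
cycle 15: - // r0:12,r1:Mul1,r2:Add2,r3:-6
cycle 16: CDB Mul1=-864 // r0:12,r1:-864,r2:Add2,r3:-6
cycle 17: - // r0:12,r1:-864,r2:Add2,r3:-6
cycle 18: CDB Add2=-876 // r0:12,r1:-864,r2:-876,r3:-6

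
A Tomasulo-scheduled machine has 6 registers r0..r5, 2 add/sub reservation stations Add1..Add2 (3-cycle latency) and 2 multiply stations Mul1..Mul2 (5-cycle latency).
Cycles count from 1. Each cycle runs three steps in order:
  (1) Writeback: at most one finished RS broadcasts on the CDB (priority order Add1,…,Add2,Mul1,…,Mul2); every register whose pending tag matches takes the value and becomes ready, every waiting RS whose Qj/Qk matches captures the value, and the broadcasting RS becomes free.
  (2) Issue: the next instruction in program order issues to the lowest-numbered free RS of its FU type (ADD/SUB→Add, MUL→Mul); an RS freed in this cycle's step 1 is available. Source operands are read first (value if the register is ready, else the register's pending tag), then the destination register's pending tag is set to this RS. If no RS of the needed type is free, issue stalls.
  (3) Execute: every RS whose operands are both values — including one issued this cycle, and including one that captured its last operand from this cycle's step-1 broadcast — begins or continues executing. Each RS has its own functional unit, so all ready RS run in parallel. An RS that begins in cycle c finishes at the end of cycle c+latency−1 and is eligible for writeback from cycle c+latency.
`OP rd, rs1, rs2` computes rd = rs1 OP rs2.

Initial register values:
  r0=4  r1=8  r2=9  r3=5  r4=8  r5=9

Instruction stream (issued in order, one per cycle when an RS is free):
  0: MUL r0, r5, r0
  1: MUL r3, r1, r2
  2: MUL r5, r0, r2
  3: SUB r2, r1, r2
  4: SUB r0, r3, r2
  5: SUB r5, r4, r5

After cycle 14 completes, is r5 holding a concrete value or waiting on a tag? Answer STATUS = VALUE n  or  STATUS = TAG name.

c1: issue MUL r0<-Mul1 | r0:Mul1,r1:8,r2:9,r3:5,r4:8,r5:9
c2: issue MUL r3<-Mul2 | r0:Mul1,r1:8,r2:9,r3:Mul2,r4:8,r5:9
c3: stall | r0:Mul1,r1:8,r2:9,r3:Mul2,r4:8,r5:9
c4: stall | r0:Mul1,r1:8,r2:9,r3:Mul2,r4:8,r5:9
c5: stall | r0:Mul1,r1:8,r2:9,r3:Mul2,r4:8,r5:9
c6: CDB Mul1=36; issue MUL r5<-Mul1 | r0:36,r1:8,r2:9,r3:Mul2,r4:8,r5:Mul1
c7: CDB Mul2=72; issue SUB r2<-Add1 | r0:36,r1:8,r2:Add1,r3:72,r4:8,r5:Mul1
c8: issue SUB r0<-Add2 | r0:Add2,r1:8,r2:Add1,r3:72,r4:8,r5:Mul1
c9: stall | r0:Add2,r1:8,r2:Add1,r3:72,r4:8,r5:Mul1
c10: CDB Add1=-1; issue SUB r5<-Add1 | r0:Add2,r1:8,r2:-1,r3:72,r4:8,r5:Add1
c11: CDB Mul1=324 | r0:Add2,r1:8,r2:-1,r3:72,r4:8,r5:Add1
c12: - | r0:Add2,r1:8,r2:-1,r3:72,r4:8,r5:Add1
c13: CDB Add2=73 | r0:73,r1:8,r2:-1,r3:72,r4:8,r5:Add1
c14: CDB Add1=-316 | r0:73,r1:8,r2:-1,r3:72,r4:8,r5:-316

STATUS = VALUE -316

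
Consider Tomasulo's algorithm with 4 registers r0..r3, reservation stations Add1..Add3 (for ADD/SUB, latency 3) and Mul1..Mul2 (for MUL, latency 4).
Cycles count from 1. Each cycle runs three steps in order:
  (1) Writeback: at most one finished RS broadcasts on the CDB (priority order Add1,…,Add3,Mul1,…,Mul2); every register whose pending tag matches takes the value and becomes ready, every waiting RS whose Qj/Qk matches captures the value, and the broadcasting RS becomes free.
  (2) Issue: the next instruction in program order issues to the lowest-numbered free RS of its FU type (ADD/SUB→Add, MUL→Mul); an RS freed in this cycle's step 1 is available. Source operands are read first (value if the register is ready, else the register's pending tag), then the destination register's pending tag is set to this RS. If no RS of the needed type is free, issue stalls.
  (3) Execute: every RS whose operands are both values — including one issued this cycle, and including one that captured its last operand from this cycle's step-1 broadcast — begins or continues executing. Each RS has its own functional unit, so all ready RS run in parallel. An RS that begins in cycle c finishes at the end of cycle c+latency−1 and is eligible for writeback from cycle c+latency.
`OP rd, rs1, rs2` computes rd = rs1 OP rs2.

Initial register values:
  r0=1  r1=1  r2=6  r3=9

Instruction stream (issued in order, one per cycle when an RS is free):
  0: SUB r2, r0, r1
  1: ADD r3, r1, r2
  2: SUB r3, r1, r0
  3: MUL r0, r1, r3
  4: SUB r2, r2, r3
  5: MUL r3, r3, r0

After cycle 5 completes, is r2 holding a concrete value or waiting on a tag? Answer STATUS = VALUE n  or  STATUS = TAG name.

STATUS = TAG Add1

c1: issue SUB r2<-Add1 | r0:1,r1:1,r2:Add1,r3:9
c2: issue ADD r3<-Add2 | r0:1,r1:1,r2:Add1,r3:Add2
c3: issue SUB r3<-Add3 | r0:1,r1:1,r2:Add1,r3:Add3
c4: CDB Add1=0; issue MUL r0<-Mul1 | r0:Mul1,r1:1,r2:0,r3:Add3
c5: issue SUB r2<-Add1 | r0:Mul1,r1:1,r2:Add1,r3:Add3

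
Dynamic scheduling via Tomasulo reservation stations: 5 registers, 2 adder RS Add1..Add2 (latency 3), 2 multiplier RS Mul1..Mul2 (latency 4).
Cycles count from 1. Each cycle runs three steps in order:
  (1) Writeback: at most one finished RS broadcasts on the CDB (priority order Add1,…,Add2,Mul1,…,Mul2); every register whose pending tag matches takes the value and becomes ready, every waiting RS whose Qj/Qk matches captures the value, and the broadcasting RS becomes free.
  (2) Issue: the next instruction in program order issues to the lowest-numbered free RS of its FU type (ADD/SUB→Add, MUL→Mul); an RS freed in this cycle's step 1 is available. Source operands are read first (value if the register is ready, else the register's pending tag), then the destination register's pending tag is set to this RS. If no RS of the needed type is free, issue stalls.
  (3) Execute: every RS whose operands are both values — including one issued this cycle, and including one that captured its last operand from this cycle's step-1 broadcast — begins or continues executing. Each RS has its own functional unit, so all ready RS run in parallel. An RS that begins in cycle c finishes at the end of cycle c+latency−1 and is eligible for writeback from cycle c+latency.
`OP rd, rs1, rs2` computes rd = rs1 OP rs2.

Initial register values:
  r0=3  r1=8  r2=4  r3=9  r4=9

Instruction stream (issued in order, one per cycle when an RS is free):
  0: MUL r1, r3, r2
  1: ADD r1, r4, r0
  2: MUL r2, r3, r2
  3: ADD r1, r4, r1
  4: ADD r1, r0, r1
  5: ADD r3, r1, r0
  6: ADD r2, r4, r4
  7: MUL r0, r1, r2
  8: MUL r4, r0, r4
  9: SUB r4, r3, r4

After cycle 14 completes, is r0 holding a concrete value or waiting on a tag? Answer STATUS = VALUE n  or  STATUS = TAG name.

c1: issue MUL r1<-Mul1 | r0:3,r1:Mul1,r2:4,r3:9,r4:9
c2: issue ADD r1<-Add1 | r0:3,r1:Add1,r2:4,r3:9,r4:9
c3: issue MUL r2<-Mul2 | r0:3,r1:Add1,r2:Mul2,r3:9,r4:9
c4: issue ADD r1<-Add2 | r0:3,r1:Add2,r2:Mul2,r3:9,r4:9
c5: CDB Add1=12; issue ADD r1<-Add1 | r0:3,r1:Add1,r2:Mul2,r3:9,r4:9
c6: CDB Mul1=36; stall | r0:3,r1:Add1,r2:Mul2,r3:9,r4:9
c7: CDB Mul2=36; stall | r0:3,r1:Add1,r2:36,r3:9,r4:9
c8: CDB Add2=21; issue ADD r3<-Add2 | r0:3,r1:Add1,r2:36,r3:Add2,r4:9
c9: stall | r0:3,r1:Add1,r2:36,r3:Add2,r4:9
c10: stall | r0:3,r1:Add1,r2:36,r3:Add2,r4:9
c11: CDB Add1=24; issue ADD r2<-Add1 | r0:3,r1:24,r2:Add1,r3:Add2,r4:9
c12: issue MUL r0<-Mul1 | r0:Mul1,r1:24,r2:Add1,r3:Add2,r4:9
c13: issue MUL r4<-Mul2 | r0:Mul1,r1:24,r2:Add1,r3:Add2,r4:Mul2
c14: CDB Add1=18; issue SUB r4<-Add1 | r0:Mul1,r1:24,r2:18,r3:Add2,r4:Add1

STATUS = TAG Mul1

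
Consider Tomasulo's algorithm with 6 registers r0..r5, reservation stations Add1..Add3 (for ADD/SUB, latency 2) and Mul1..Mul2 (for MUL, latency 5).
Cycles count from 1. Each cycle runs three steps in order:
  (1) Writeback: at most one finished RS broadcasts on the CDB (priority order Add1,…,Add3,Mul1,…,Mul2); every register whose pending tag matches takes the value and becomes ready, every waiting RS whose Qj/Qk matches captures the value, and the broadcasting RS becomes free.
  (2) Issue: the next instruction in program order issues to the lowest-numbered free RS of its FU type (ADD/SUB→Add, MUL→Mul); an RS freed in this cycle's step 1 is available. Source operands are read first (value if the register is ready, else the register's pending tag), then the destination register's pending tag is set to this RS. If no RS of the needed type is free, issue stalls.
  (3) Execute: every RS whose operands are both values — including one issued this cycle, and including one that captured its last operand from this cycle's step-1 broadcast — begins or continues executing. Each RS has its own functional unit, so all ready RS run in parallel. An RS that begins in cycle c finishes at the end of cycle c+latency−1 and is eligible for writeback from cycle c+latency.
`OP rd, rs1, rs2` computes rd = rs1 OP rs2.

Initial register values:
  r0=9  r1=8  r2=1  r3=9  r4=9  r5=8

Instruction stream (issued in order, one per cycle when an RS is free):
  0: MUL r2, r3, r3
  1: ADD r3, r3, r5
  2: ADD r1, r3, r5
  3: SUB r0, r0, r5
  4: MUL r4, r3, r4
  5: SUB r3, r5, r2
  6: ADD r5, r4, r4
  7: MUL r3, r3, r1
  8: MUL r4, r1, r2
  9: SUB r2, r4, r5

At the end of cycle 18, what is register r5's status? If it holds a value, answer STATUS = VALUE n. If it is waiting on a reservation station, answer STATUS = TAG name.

STATUS = VALUE 306

  c1: issue MUL r2<-Mul1  regs: r0:9,r1:8,r2:Mul1,r3:9,r4:9,r5:8
  c2: issue ADD r3<-Add1  regs: r0:9,r1:8,r2:Mul1,r3:Add1,r4:9,r5:8
  c3: issue ADD r1<-Add2  regs: r0:9,r1:Add2,r2:Mul1,r3:Add1,r4:9,r5:8
  c4: CDB Add1=17; issue SUB r0<-Add1  regs: r0:Add1,r1:Add2,r2:Mul1,r3:17,r4:9,r5:8
  c5: issue MUL r4<-Mul2  regs: r0:Add1,r1:Add2,r2:Mul1,r3:17,r4:Mul2,r5:8
  c6: CDB Add1=1; issue SUB r3<-Add1  regs: r0:1,r1:Add2,r2:Mul1,r3:Add1,r4:Mul2,r5:8
  c7: CDB Add2=25; issue ADD r5<-Add2  regs: r0:1,r1:25,r2:Mul1,r3:Add1,r4:Mul2,r5:Add2
  c8: CDB Mul1=81; issue MUL r3<-Mul1  regs: r0:1,r1:25,r2:81,r3:Mul1,r4:Mul2,r5:Add2
  c9: stall  regs: r0:1,r1:25,r2:81,r3:Mul1,r4:Mul2,r5:Add2
  c10: CDB Add1=-73; stall  regs: r0:1,r1:25,r2:81,r3:Mul1,r4:Mul2,r5:Add2
  c11: CDB Mul2=153; issue MUL r4<-Mul2  regs: r0:1,r1:25,r2:81,r3:Mul1,r4:Mul2,r5:Add2
  c12: issue SUB r2<-Add1  regs: r0:1,r1:25,r2:Add1,r3:Mul1,r4:Mul2,r5:Add2
  c13: CDB Add2=306  regs: r0:1,r1:25,r2:Add1,r3:Mul1,r4:Mul2,r5:306
  c14: -  regs: r0:1,r1:25,r2:Add1,r3:Mul1,r4:Mul2,r5:306
  c15: CDB Mul1=-1825  regs: r0:1,r1:25,r2:Add1,r3:-1825,r4:Mul2,r5:306
  c16: CDB Mul2=2025  regs: r0:1,r1:25,r2:Add1,r3:-1825,r4:2025,r5:306
  c17: -  regs: r0:1,r1:25,r2:Add1,r3:-1825,r4:2025,r5:306
  c18: CDB Add1=1719  regs: r0:1,r1:25,r2:1719,r3:-1825,r4:2025,r5:306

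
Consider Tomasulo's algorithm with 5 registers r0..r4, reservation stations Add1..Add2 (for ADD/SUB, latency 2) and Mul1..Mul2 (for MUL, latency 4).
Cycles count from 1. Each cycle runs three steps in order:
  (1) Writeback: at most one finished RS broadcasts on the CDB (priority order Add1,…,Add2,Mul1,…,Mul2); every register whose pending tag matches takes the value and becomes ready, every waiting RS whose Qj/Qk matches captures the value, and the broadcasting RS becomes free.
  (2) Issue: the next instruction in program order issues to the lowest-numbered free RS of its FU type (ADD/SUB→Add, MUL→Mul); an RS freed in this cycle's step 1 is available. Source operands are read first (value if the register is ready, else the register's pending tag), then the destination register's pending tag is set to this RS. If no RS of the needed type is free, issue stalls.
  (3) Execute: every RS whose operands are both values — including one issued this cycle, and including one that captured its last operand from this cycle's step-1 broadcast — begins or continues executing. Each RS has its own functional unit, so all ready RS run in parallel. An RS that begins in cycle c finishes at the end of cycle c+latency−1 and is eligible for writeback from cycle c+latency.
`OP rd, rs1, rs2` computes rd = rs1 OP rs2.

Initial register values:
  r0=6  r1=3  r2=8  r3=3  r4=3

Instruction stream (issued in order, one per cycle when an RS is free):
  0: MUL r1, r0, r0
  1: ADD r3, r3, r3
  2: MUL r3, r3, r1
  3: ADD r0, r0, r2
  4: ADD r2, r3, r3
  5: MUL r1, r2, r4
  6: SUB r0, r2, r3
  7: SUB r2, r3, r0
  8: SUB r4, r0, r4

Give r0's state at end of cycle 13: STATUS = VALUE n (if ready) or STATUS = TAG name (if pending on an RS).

STATUS = VALUE 216

c1: issue MUL r1<-Mul1 | r0:6,r1:Mul1,r2:8,r3:3,r4:3
c2: issue ADD r3<-Add1 | r0:6,r1:Mul1,r2:8,r3:Add1,r4:3
c3: issue MUL r3<-Mul2 | r0:6,r1:Mul1,r2:8,r3:Mul2,r4:3
c4: CDB Add1=6; issue ADD r0<-Add1 | r0:Add1,r1:Mul1,r2:8,r3:Mul2,r4:3
c5: CDB Mul1=36; issue ADD r2<-Add2 | r0:Add1,r1:36,r2:Add2,r3:Mul2,r4:3
c6: CDB Add1=14; issue MUL r1<-Mul1 | r0:14,r1:Mul1,r2:Add2,r3:Mul2,r4:3
c7: issue SUB r0<-Add1 | r0:Add1,r1:Mul1,r2:Add2,r3:Mul2,r4:3
c8: stall | r0:Add1,r1:Mul1,r2:Add2,r3:Mul2,r4:3
c9: CDB Mul2=216; stall | r0:Add1,r1:Mul1,r2:Add2,r3:216,r4:3
c10: stall | r0:Add1,r1:Mul1,r2:Add2,r3:216,r4:3
c11: CDB Add2=432; issue SUB r2<-Add2 | r0:Add1,r1:Mul1,r2:Add2,r3:216,r4:3
c12: stall | r0:Add1,r1:Mul1,r2:Add2,r3:216,r4:3
c13: CDB Add1=216; issue SUB r4<-Add1 | r0:216,r1:Mul1,r2:Add2,r3:216,r4:Add1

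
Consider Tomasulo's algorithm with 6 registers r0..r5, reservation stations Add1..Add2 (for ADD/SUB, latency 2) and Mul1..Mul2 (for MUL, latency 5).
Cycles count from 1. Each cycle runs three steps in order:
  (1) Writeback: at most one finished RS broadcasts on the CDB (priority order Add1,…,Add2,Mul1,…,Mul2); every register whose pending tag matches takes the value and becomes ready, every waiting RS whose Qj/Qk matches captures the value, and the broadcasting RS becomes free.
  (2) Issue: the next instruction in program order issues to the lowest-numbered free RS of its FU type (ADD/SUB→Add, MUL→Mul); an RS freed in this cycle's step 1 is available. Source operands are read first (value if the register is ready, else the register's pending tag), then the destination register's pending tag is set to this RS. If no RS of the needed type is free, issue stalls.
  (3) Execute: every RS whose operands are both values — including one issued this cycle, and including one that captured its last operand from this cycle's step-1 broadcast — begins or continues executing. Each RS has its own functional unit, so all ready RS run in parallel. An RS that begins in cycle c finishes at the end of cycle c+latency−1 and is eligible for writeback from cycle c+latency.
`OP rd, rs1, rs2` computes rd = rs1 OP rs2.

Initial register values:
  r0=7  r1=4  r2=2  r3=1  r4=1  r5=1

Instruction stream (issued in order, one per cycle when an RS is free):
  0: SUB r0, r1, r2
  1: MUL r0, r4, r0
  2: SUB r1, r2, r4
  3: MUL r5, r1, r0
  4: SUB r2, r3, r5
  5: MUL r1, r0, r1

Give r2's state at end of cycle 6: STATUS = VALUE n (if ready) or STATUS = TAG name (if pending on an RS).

STATUS = TAG Add1

c1: issue SUB r0<-Add1 | r0:Add1,r1:4,r2:2,r3:1,r4:1,r5:1
c2: issue MUL r0<-Mul1 | r0:Mul1,r1:4,r2:2,r3:1,r4:1,r5:1
c3: CDB Add1=2; issue SUB r1<-Add1 | r0:Mul1,r1:Add1,r2:2,r3:1,r4:1,r5:1
c4: issue MUL r5<-Mul2 | r0:Mul1,r1:Add1,r2:2,r3:1,r4:1,r5:Mul2
c5: CDB Add1=1; issue SUB r2<-Add1 | r0:Mul1,r1:1,r2:Add1,r3:1,r4:1,r5:Mul2
c6: stall | r0:Mul1,r1:1,r2:Add1,r3:1,r4:1,r5:Mul2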